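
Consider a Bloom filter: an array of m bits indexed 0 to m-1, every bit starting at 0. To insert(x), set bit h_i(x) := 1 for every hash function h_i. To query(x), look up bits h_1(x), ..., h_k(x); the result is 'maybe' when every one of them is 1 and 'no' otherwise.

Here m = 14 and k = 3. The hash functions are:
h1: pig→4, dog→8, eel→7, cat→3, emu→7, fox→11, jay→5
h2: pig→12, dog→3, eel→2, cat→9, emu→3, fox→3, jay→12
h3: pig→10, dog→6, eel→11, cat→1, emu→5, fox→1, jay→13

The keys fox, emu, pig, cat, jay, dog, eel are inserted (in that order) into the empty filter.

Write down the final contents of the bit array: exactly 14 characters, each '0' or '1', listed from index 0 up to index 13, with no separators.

Start: bits=00000000000000
After insert 'fox': sets bits 1 3 11 -> bits=01010000000100
After insert 'emu': sets bits 3 5 7 -> bits=01010101000100
After insert 'pig': sets bits 4 10 12 -> bits=01011101001110
After insert 'cat': sets bits 1 3 9 -> bits=01011101011110
After insert 'jay': sets bits 5 12 13 -> bits=01011101011111
After insert 'dog': sets bits 3 6 8 -> bits=01011111111111
After insert 'eel': sets bits 2 7 11 -> bits=01111111111111

Answer: 01111111111111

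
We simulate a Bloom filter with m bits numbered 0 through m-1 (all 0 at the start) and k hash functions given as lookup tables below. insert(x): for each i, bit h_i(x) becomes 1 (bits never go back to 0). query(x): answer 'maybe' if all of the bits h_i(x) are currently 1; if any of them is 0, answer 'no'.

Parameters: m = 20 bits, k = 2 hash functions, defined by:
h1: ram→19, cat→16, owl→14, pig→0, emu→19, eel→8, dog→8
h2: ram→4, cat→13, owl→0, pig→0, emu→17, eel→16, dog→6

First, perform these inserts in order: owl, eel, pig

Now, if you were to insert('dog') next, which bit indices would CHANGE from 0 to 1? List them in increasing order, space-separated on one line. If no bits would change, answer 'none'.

Answer: 6

Derivation:
Start: bits=00000000000000000000
After insert 'owl': sets bits 0 14 -> bits=10000000000000100000
After insert 'eel': sets bits 8 16 -> bits=10000000100000101000
After insert 'pig': sets bits 0 -> bits=10000000100000101000
insert 'dog' would touch bits 6 8; currently bit6=0, bit8=1
Bits that are 0 among those (would change 0->1): 6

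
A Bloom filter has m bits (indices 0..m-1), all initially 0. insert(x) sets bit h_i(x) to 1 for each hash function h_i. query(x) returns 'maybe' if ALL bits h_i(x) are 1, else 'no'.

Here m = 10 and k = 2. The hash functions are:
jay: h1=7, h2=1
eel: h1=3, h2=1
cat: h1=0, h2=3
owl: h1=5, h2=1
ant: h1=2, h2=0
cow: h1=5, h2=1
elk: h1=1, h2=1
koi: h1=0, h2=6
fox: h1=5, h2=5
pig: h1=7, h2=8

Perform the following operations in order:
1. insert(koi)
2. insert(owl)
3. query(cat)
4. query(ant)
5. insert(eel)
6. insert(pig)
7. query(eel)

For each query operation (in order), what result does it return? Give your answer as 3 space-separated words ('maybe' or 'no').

Start: bits=0000000000
Op 1: insert koi -> sets bits 0 6 -> bits=1000001000
Op 2: insert owl -> sets bits 1 5 -> bits=1100011000
Op 3: query cat -> checks bit0=1, bit3=0 (has a 0) -> no
Op 4: query ant -> checks bit0=1, bit2=0 (has a 0) -> no
Op 5: insert eel -> sets bits 1 3 -> bits=1101011000
Op 6: insert pig -> sets bits 7 8 -> bits=1101011110
Op 7: query eel -> checks bit1=1, bit3=1 (all 1) -> maybe
Query results in order: no no maybe

Answer: no no maybe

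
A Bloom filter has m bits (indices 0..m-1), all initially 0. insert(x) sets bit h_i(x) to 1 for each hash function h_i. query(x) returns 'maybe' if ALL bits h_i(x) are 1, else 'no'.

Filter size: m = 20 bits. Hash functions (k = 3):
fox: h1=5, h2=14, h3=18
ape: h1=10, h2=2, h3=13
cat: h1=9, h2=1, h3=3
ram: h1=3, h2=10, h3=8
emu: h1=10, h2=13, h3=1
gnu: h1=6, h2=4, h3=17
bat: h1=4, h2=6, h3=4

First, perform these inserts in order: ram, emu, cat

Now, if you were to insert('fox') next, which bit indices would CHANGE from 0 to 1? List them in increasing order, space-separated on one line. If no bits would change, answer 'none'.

Start: bits=00000000000000000000
After insert 'ram': sets bits 3 8 10 -> bits=00010000101000000000
After insert 'emu': sets bits 1 10 13 -> bits=01010000101001000000
After insert 'cat': sets bits 1 3 9 -> bits=01010000111001000000
insert 'fox' would touch bits 5 14 18; currently bit5=0, bit14=0, bit18=0
Bits that are 0 among those (would change 0->1): 5 14 18

Answer: 5 14 18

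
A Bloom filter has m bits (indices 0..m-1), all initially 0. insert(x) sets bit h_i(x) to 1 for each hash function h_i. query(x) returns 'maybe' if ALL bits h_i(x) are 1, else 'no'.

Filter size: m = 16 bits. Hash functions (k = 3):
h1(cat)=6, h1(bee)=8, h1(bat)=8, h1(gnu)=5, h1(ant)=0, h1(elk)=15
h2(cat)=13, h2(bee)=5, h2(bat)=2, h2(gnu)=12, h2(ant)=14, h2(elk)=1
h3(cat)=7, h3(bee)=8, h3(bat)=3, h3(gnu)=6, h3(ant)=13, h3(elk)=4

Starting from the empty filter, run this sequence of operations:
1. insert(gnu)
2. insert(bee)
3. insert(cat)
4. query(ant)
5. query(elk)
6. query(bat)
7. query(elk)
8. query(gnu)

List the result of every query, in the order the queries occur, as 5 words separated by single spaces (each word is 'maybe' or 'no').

Start: bits=0000000000000000
Op 1: insert gnu -> sets bits 5 6 12 -> bits=0000011000001000
Op 2: insert bee -> sets bits 5 8 -> bits=0000011010001000
Op 3: insert cat -> sets bits 6 7 13 -> bits=0000011110001100
Op 4: query ant -> checks bit0=0, bit13=1, bit14=0 (has a 0) -> no
Op 5: query elk -> checks bit1=0, bit4=0, bit15=0 (has a 0) -> no
Op 6: query bat -> checks bit2=0, bit3=0, bit8=1 (has a 0) -> no
Op 7: query elk -> checks bit1=0, bit4=0, bit15=0 (has a 0) -> no
Op 8: query gnu -> checks bit5=1, bit6=1, bit12=1 (all 1) -> maybe
Query results in order: no no no no maybe

Answer: no no no no maybe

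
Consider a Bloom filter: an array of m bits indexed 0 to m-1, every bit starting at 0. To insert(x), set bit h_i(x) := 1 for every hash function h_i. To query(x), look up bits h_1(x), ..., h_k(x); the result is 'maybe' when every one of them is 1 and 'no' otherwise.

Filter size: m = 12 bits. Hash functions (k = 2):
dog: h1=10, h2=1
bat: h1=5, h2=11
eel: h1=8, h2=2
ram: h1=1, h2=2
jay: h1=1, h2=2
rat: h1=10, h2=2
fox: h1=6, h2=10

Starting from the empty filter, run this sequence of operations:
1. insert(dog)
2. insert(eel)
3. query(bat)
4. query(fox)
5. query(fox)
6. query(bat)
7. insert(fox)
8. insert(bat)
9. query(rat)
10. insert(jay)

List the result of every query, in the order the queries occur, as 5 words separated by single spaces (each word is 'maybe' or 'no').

Start: bits=000000000000
Op 1: insert dog -> sets bits 1 10 -> bits=010000000010
Op 2: insert eel -> sets bits 2 8 -> bits=011000001010
Op 3: query bat -> checks bit5=0, bit11=0 (has a 0) -> no
Op 4: query fox -> checks bit6=0, bit10=1 (has a 0) -> no
Op 5: query fox -> checks bit6=0, bit10=1 (has a 0) -> no
Op 6: query bat -> checks bit5=0, bit11=0 (has a 0) -> no
Op 7: insert fox -> sets bits 6 10 -> bits=011000101010
Op 8: insert bat -> sets bits 5 11 -> bits=011001101011
Op 9: query rat -> checks bit2=1, bit10=1 (all 1) -> maybe
Op 10: insert jay -> sets bits 1 2 -> bits=011001101011
Query results in order: no no no no maybe

Answer: no no no no maybe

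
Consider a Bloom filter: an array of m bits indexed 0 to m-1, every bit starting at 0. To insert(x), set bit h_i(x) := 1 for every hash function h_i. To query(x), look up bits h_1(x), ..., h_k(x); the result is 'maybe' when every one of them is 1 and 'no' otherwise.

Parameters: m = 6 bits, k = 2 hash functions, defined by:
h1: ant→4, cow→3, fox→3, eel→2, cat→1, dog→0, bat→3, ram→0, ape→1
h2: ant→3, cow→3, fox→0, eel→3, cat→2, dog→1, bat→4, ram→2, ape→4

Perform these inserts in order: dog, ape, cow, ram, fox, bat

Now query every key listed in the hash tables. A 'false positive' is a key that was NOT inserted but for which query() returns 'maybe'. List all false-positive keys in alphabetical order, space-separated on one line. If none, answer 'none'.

Start: bits=000000
After insert 'dog': sets bits 0 1 -> bits=110000
After insert 'ape': sets bits 1 4 -> bits=110010
After insert 'cow': sets bits 3 -> bits=110110
After insert 'ram': sets bits 0 2 -> bits=111110
After insert 'fox': sets bits 0 3 -> bits=111110
After insert 'bat': sets bits 3 4 -> bits=111110
Not inserted: ant cat eel — query each against bits=111110:
query ant: checks bit3=1, bit4=1 (all 1) -> maybe => FALSE POSITIVE
query cat: checks bit1=1, bit2=1 (all 1) -> maybe => FALSE POSITIVE
query eel: checks bit2=1, bit3=1 (all 1) -> maybe => FALSE POSITIVE
False positives (alphabetical): ant cat eel

Answer: ant cat eel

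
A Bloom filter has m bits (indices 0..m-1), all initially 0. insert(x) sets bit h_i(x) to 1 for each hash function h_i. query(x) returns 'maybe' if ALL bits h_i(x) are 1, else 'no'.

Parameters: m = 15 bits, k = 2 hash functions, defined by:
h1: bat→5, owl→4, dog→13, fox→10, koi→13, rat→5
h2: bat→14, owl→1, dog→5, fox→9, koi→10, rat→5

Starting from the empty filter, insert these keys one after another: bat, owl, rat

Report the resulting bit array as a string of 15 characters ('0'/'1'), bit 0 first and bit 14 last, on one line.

Answer: 010011000000001

Derivation:
Start: bits=000000000000000
After insert 'bat': sets bits 5 14 -> bits=000001000000001
After insert 'owl': sets bits 1 4 -> bits=010011000000001
After insert 'rat': sets bits 5 -> bits=010011000000001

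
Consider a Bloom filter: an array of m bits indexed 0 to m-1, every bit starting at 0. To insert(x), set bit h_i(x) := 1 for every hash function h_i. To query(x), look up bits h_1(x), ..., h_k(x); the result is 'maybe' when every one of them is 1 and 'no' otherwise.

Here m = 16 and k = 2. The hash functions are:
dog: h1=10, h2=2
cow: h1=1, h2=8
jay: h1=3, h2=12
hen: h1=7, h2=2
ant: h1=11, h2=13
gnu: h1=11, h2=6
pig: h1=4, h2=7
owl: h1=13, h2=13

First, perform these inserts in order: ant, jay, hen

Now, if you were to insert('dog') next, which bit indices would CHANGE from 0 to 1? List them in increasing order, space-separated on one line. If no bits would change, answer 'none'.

Answer: 10

Derivation:
Start: bits=0000000000000000
After insert 'ant': sets bits 11 13 -> bits=0000000000010100
After insert 'jay': sets bits 3 12 -> bits=0001000000011100
After insert 'hen': sets bits 2 7 -> bits=0011000100011100
insert 'dog' would touch bits 2 10; currently bit2=1, bit10=0
Bits that are 0 among those (would change 0->1): 10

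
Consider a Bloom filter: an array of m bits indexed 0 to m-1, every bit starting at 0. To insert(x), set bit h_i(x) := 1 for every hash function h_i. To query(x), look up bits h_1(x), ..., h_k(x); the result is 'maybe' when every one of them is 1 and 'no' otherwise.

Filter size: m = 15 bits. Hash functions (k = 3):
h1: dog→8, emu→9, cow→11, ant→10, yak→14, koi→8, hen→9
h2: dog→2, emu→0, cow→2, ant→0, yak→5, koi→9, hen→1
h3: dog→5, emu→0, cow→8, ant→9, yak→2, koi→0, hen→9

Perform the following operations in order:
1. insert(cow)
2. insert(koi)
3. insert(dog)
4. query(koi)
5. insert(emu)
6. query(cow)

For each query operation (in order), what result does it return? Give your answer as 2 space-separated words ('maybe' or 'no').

Answer: maybe maybe

Derivation:
Start: bits=000000000000000
Op 1: insert cow -> sets bits 2 8 11 -> bits=001000001001000
Op 2: insert koi -> sets bits 0 8 9 -> bits=101000001101000
Op 3: insert dog -> sets bits 2 5 8 -> bits=101001001101000
Op 4: query koi -> checks bit0=1, bit8=1, bit9=1 (all 1) -> maybe
Op 5: insert emu -> sets bits 0 9 -> bits=101001001101000
Op 6: query cow -> checks bit2=1, bit8=1, bit11=1 (all 1) -> maybe
Query results in order: maybe maybe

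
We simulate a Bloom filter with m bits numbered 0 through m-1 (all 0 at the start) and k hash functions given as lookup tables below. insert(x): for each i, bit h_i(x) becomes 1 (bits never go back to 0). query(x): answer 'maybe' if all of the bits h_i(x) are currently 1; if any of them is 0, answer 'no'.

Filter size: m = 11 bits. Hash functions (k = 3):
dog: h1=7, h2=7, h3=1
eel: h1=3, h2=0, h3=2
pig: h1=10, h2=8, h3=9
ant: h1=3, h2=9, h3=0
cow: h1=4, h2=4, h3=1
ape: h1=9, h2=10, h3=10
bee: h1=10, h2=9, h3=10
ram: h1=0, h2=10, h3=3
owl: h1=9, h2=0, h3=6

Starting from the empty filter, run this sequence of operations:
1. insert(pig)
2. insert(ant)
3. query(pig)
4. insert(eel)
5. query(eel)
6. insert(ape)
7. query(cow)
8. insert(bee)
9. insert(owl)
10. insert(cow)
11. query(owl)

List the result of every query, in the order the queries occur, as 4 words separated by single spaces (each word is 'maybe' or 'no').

Start: bits=00000000000
Op 1: insert pig -> sets bits 8 9 10 -> bits=00000000111
Op 2: insert ant -> sets bits 0 3 9 -> bits=10010000111
Op 3: query pig -> checks bit8=1, bit9=1, bit10=1 (all 1) -> maybe
Op 4: insert eel -> sets bits 0 2 3 -> bits=10110000111
Op 5: query eel -> checks bit0=1, bit2=1, bit3=1 (all 1) -> maybe
Op 6: insert ape -> sets bits 9 10 -> bits=10110000111
Op 7: query cow -> checks bit1=0, bit4=0 (has a 0) -> no
Op 8: insert bee -> sets bits 9 10 -> bits=10110000111
Op 9: insert owl -> sets bits 0 6 9 -> bits=10110010111
Op 10: insert cow -> sets bits 1 4 -> bits=11111010111
Op 11: query owl -> checks bit0=1, bit6=1, bit9=1 (all 1) -> maybe
Query results in order: maybe maybe no maybe

Answer: maybe maybe no maybe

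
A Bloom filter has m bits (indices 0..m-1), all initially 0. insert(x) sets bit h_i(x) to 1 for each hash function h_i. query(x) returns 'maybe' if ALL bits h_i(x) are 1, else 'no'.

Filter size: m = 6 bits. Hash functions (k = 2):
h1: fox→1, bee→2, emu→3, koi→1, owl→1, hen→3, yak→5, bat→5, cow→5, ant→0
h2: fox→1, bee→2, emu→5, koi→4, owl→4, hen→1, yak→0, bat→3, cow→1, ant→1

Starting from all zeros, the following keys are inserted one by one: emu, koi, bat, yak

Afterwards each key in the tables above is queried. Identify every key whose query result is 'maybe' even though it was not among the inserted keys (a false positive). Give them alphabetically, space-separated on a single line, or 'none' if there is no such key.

Answer: ant cow fox hen owl

Derivation:
Start: bits=000000
After insert 'emu': sets bits 3 5 -> bits=000101
After insert 'koi': sets bits 1 4 -> bits=010111
After insert 'bat': sets bits 3 5 -> bits=010111
After insert 'yak': sets bits 0 5 -> bits=110111
Not inserted: ant bee cow fox hen owl — query each against bits=110111:
query ant: checks bit0=1, bit1=1 (all 1) -> maybe => FALSE POSITIVE
query bee: checks bit2=0 (has a 0) -> no => not a false positive
query cow: checks bit1=1, bit5=1 (all 1) -> maybe => FALSE POSITIVE
query fox: checks bit1=1 (all 1) -> maybe => FALSE POSITIVE
query hen: checks bit1=1, bit3=1 (all 1) -> maybe => FALSE POSITIVE
query owl: checks bit1=1, bit4=1 (all 1) -> maybe => FALSE POSITIVE
False positives (alphabetical): ant cow fox hen owl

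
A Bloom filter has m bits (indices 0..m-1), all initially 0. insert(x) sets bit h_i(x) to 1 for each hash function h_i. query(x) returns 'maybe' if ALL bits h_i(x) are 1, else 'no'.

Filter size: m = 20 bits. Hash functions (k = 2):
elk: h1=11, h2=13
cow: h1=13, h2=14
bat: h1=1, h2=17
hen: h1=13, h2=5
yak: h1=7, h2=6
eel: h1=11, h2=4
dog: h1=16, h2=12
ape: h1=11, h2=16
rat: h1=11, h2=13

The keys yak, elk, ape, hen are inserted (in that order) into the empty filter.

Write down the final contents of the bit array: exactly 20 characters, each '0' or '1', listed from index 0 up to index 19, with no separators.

Start: bits=00000000000000000000
After insert 'yak': sets bits 6 7 -> bits=00000011000000000000
After insert 'elk': sets bits 11 13 -> bits=00000011000101000000
After insert 'ape': sets bits 11 16 -> bits=00000011000101001000
After insert 'hen': sets bits 5 13 -> bits=00000111000101001000

Answer: 00000111000101001000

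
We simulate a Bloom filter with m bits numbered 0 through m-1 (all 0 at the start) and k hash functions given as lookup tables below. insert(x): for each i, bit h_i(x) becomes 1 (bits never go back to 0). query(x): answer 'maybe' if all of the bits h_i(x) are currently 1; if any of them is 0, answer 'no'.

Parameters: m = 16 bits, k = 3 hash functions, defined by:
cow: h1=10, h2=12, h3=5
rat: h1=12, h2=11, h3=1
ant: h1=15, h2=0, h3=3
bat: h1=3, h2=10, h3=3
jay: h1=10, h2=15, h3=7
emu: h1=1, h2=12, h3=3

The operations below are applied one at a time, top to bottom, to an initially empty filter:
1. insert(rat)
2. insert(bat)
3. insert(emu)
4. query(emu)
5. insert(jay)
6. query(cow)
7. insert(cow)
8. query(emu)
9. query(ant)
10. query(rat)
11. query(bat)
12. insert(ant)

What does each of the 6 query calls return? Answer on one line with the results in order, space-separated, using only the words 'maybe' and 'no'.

Start: bits=0000000000000000
Op 1: insert rat -> sets bits 1 11 12 -> bits=0100000000011000
Op 2: insert bat -> sets bits 3 10 -> bits=0101000000111000
Op 3: insert emu -> sets bits 1 3 12 -> bits=0101000000111000
Op 4: query emu -> checks bit1=1, bit3=1, bit12=1 (all 1) -> maybe
Op 5: insert jay -> sets bits 7 10 15 -> bits=0101000100111001
Op 6: query cow -> checks bit5=0, bit10=1, bit12=1 (has a 0) -> no
Op 7: insert cow -> sets bits 5 10 12 -> bits=0101010100111001
Op 8: query emu -> checks bit1=1, bit3=1, bit12=1 (all 1) -> maybe
Op 9: query ant -> checks bit0=0, bit3=1, bit15=1 (has a 0) -> no
Op 10: query rat -> checks bit1=1, bit11=1, bit12=1 (all 1) -> maybe
Op 11: query bat -> checks bit3=1, bit10=1 (all 1) -> maybe
Op 12: insert ant -> sets bits 0 3 15 -> bits=1101010100111001
Query results in order: maybe no maybe no maybe maybe

Answer: maybe no maybe no maybe maybe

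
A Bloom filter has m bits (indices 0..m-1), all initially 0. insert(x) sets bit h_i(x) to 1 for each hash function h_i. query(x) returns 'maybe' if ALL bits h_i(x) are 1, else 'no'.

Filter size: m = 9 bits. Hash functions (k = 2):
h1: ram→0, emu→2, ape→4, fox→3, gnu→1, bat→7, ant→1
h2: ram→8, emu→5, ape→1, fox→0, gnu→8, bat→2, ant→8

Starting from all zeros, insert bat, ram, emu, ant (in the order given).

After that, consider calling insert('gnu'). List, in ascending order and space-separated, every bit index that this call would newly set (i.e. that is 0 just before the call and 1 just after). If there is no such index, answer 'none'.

Start: bits=000000000
After insert 'bat': sets bits 2 7 -> bits=001000010
After insert 'ram': sets bits 0 8 -> bits=101000011
After insert 'emu': sets bits 2 5 -> bits=101001011
After insert 'ant': sets bits 1 8 -> bits=111001011
insert 'gnu' would touch bits 1 8; currently bit1=1, bit8=1
Bits that are 0 among those (would change 0->1): none

Answer: none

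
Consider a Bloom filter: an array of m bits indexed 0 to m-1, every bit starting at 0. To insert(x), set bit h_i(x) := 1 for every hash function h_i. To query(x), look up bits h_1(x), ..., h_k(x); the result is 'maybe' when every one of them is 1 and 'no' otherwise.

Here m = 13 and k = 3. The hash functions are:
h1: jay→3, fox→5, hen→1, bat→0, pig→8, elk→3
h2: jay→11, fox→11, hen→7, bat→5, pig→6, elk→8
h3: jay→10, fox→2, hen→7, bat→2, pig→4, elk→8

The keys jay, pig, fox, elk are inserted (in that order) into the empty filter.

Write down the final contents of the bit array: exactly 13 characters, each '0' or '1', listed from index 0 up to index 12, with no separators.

Answer: 0011111010110

Derivation:
Start: bits=0000000000000
After insert 'jay': sets bits 3 10 11 -> bits=0001000000110
After insert 'pig': sets bits 4 6 8 -> bits=0001101010110
After insert 'fox': sets bits 2 5 11 -> bits=0011111010110
After insert 'elk': sets bits 3 8 -> bits=0011111010110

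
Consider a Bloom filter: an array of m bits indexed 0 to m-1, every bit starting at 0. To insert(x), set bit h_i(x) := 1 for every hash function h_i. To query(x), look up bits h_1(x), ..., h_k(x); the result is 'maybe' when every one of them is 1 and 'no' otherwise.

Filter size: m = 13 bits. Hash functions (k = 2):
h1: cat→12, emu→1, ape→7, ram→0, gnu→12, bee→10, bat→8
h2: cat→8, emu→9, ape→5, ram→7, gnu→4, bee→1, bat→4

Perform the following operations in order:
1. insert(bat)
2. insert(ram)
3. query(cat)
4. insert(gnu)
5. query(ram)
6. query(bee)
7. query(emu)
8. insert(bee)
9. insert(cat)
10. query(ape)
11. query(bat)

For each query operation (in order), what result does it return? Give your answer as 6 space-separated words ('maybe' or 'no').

Answer: no maybe no no no maybe

Derivation:
Start: bits=0000000000000
Op 1: insert bat -> sets bits 4 8 -> bits=0000100010000
Op 2: insert ram -> sets bits 0 7 -> bits=1000100110000
Op 3: query cat -> checks bit8=1, bit12=0 (has a 0) -> no
Op 4: insert gnu -> sets bits 4 12 -> bits=1000100110001
Op 5: query ram -> checks bit0=1, bit7=1 (all 1) -> maybe
Op 6: query bee -> checks bit1=0, bit10=0 (has a 0) -> no
Op 7: query emu -> checks bit1=0, bit9=0 (has a 0) -> no
Op 8: insert bee -> sets bits 1 10 -> bits=1100100110101
Op 9: insert cat -> sets bits 8 12 -> bits=1100100110101
Op 10: query ape -> checks bit5=0, bit7=1 (has a 0) -> no
Op 11: query bat -> checks bit4=1, bit8=1 (all 1) -> maybe
Query results in order: no maybe no no no maybe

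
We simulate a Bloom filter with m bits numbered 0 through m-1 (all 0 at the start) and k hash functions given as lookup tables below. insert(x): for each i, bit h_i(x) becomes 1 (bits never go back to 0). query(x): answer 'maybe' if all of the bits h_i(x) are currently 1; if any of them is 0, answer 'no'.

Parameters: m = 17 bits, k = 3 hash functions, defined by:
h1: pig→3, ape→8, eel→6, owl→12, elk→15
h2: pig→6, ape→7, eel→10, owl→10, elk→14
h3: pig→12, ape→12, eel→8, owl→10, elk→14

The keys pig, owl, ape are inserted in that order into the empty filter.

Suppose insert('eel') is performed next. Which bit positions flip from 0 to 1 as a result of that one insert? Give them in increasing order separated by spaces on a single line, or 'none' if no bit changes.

Answer: none

Derivation:
Start: bits=00000000000000000
After insert 'pig': sets bits 3 6 12 -> bits=00010010000010000
After insert 'owl': sets bits 10 12 -> bits=00010010001010000
After insert 'ape': sets bits 7 8 12 -> bits=00010011101010000
insert 'eel' would touch bits 6 8 10; currently bit6=1, bit8=1, bit10=1
Bits that are 0 among those (would change 0->1): none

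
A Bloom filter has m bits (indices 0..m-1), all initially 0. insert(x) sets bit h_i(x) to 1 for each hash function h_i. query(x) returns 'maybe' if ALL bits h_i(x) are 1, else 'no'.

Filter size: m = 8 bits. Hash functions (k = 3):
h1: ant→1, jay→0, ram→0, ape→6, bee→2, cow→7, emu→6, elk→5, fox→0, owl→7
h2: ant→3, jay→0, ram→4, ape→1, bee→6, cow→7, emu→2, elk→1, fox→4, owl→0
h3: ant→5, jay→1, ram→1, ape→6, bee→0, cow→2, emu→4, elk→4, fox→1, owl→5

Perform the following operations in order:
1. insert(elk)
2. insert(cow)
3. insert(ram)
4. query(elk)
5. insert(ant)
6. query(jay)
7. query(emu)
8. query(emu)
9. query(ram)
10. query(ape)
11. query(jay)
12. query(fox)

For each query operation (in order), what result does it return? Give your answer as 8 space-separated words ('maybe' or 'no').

Answer: maybe maybe no no maybe no maybe maybe

Derivation:
Start: bits=00000000
Op 1: insert elk -> sets bits 1 4 5 -> bits=01001100
Op 2: insert cow -> sets bits 2 7 -> bits=01101101
Op 3: insert ram -> sets bits 0 1 4 -> bits=11101101
Op 4: query elk -> checks bit1=1, bit4=1, bit5=1 (all 1) -> maybe
Op 5: insert ant -> sets bits 1 3 5 -> bits=11111101
Op 6: query jay -> checks bit0=1, bit1=1 (all 1) -> maybe
Op 7: query emu -> checks bit2=1, bit4=1, bit6=0 (has a 0) -> no
Op 8: query emu -> checks bit2=1, bit4=1, bit6=0 (has a 0) -> no
Op 9: query ram -> checks bit0=1, bit1=1, bit4=1 (all 1) -> maybe
Op 10: query ape -> checks bit1=1, bit6=0 (has a 0) -> no
Op 11: query jay -> checks bit0=1, bit1=1 (all 1) -> maybe
Op 12: query fox -> checks bit0=1, bit1=1, bit4=1 (all 1) -> maybe
Query results in order: maybe maybe no no maybe no maybe maybe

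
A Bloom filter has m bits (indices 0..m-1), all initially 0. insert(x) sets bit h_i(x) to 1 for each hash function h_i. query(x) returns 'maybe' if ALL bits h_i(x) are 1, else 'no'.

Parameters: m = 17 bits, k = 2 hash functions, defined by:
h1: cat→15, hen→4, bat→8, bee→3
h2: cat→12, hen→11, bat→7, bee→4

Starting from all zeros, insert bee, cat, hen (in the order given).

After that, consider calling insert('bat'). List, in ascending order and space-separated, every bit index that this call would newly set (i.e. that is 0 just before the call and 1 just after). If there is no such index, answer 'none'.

Start: bits=00000000000000000
After insert 'bee': sets bits 3 4 -> bits=00011000000000000
After insert 'cat': sets bits 12 15 -> bits=00011000000010010
After insert 'hen': sets bits 4 11 -> bits=00011000000110010
insert 'bat' would touch bits 7 8; currently bit7=0, bit8=0
Bits that are 0 among those (would change 0->1): 7 8

Answer: 7 8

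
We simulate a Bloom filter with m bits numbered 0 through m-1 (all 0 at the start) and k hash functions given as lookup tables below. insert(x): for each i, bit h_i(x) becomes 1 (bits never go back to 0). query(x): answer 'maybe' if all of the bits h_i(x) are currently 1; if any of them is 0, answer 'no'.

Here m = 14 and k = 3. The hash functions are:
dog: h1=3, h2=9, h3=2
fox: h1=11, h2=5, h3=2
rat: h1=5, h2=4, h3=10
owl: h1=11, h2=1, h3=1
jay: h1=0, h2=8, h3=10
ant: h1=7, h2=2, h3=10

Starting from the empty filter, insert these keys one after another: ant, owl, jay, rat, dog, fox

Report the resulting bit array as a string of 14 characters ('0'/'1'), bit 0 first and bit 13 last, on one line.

Answer: 11111101111100

Derivation:
Start: bits=00000000000000
After insert 'ant': sets bits 2 7 10 -> bits=00100001001000
After insert 'owl': sets bits 1 11 -> bits=01100001001100
After insert 'jay': sets bits 0 8 10 -> bits=11100001101100
After insert 'rat': sets bits 4 5 10 -> bits=11101101101100
After insert 'dog': sets bits 2 3 9 -> bits=11111101111100
After insert 'fox': sets bits 2 5 11 -> bits=11111101111100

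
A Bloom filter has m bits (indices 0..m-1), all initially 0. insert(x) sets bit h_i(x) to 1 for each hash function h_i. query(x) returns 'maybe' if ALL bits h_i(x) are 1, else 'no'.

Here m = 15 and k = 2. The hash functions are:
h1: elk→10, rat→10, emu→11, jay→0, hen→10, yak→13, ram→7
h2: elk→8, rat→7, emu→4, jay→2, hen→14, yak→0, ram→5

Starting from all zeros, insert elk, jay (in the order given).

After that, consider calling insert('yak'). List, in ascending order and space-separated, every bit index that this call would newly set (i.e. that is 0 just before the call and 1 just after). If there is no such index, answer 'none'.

Start: bits=000000000000000
After insert 'elk': sets bits 8 10 -> bits=000000001010000
After insert 'jay': sets bits 0 2 -> bits=101000001010000
insert 'yak' would touch bits 0 13; currently bit0=1, bit13=0
Bits that are 0 among those (would change 0->1): 13

Answer: 13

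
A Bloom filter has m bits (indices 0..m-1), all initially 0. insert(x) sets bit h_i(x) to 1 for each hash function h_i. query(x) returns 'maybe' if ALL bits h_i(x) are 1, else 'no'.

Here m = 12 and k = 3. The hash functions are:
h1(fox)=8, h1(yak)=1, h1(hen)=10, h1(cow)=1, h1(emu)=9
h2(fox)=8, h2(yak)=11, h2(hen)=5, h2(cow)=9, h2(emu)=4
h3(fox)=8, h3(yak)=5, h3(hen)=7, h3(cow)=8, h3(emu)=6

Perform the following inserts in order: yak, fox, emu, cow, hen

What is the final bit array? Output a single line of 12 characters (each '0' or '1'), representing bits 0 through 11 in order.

Answer: 010011111111

Derivation:
Start: bits=000000000000
After insert 'yak': sets bits 1 5 11 -> bits=010001000001
After insert 'fox': sets bits 8 -> bits=010001001001
After insert 'emu': sets bits 4 6 9 -> bits=010011101101
After insert 'cow': sets bits 1 8 9 -> bits=010011101101
After insert 'hen': sets bits 5 7 10 -> bits=010011111111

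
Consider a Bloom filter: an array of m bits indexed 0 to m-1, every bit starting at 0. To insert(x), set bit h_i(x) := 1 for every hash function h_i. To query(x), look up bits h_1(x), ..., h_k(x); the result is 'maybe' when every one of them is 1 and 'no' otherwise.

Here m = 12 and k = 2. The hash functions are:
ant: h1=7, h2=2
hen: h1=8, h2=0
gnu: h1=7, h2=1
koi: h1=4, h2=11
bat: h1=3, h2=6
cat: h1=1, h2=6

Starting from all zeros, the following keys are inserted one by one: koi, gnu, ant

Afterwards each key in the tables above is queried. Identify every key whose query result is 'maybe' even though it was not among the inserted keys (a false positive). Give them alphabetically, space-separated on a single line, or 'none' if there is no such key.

Answer: none

Derivation:
Start: bits=000000000000
After insert 'koi': sets bits 4 11 -> bits=000010000001
After insert 'gnu': sets bits 1 7 -> bits=010010010001
After insert 'ant': sets bits 2 7 -> bits=011010010001
Not inserted: bat cat hen — query each against bits=011010010001:
query bat: checks bit3=0, bit6=0 (has a 0) -> no => not a false positive
query cat: checks bit1=1, bit6=0 (has a 0) -> no => not a false positive
query hen: checks bit0=0, bit8=0 (has a 0) -> no => not a false positive
False positives (alphabetical): none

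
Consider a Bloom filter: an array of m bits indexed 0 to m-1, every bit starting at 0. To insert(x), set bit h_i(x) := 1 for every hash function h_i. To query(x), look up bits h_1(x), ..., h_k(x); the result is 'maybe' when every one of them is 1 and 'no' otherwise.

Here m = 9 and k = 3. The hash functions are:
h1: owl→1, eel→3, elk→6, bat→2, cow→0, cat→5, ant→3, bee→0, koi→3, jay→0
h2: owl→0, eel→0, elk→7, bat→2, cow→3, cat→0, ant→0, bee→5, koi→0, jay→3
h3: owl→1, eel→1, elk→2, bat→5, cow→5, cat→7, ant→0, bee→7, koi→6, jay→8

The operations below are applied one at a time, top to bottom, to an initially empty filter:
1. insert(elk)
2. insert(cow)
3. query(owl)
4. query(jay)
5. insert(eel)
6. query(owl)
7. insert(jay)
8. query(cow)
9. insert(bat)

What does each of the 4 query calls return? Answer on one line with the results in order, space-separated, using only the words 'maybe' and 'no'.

Start: bits=000000000
Op 1: insert elk -> sets bits 2 6 7 -> bits=001000110
Op 2: insert cow -> sets bits 0 3 5 -> bits=101101110
Op 3: query owl -> checks bit0=1, bit1=0 (has a 0) -> no
Op 4: query jay -> checks bit0=1, bit3=1, bit8=0 (has a 0) -> no
Op 5: insert eel -> sets bits 0 1 3 -> bits=111101110
Op 6: query owl -> checks bit0=1, bit1=1 (all 1) -> maybe
Op 7: insert jay -> sets bits 0 3 8 -> bits=111101111
Op 8: query cow -> checks bit0=1, bit3=1, bit5=1 (all 1) -> maybe
Op 9: insert bat -> sets bits 2 5 -> bits=111101111
Query results in order: no no maybe maybe

Answer: no no maybe maybe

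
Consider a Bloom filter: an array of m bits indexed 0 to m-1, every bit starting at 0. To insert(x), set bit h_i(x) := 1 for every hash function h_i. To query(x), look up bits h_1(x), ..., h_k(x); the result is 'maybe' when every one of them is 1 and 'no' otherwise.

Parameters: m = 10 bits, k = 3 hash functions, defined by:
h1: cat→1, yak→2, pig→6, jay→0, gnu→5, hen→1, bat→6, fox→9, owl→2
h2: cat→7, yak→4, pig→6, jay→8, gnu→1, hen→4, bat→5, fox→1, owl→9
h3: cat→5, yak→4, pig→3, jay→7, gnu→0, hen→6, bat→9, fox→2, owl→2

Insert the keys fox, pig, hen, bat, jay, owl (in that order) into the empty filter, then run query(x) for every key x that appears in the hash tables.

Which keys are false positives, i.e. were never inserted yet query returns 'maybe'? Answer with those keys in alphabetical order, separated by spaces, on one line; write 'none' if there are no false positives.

Start: bits=0000000000
After insert 'fox': sets bits 1 2 9 -> bits=0110000001
After insert 'pig': sets bits 3 6 -> bits=0111001001
After insert 'hen': sets bits 1 4 6 -> bits=0111101001
After insert 'bat': sets bits 5 6 9 -> bits=0111111001
After insert 'jay': sets bits 0 7 8 -> bits=1111111111
After insert 'owl': sets bits 2 9 -> bits=1111111111
Not inserted: cat gnu yak — query each against bits=1111111111:
query cat: checks bit1=1, bit5=1, bit7=1 (all 1) -> maybe => FALSE POSITIVE
query gnu: checks bit0=1, bit1=1, bit5=1 (all 1) -> maybe => FALSE POSITIVE
query yak: checks bit2=1, bit4=1 (all 1) -> maybe => FALSE POSITIVE
False positives (alphabetical): cat gnu yak

Answer: cat gnu yak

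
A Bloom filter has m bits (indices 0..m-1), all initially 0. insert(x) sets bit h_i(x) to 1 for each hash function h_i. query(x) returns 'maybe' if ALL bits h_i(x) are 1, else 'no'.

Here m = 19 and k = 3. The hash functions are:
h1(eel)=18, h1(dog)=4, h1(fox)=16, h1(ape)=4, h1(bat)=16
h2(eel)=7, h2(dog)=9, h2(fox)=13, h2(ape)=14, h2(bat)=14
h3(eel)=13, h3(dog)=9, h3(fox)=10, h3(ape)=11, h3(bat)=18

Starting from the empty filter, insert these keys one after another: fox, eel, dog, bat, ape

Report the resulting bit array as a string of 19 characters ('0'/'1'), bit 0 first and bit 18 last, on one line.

Start: bits=0000000000000000000
After insert 'fox': sets bits 10 13 16 -> bits=0000000000100100100
After insert 'eel': sets bits 7 13 18 -> bits=0000000100100100101
After insert 'dog': sets bits 4 9 -> bits=0000100101100100101
After insert 'bat': sets bits 14 16 18 -> bits=0000100101100110101
After insert 'ape': sets bits 4 11 14 -> bits=0000100101110110101

Answer: 0000100101110110101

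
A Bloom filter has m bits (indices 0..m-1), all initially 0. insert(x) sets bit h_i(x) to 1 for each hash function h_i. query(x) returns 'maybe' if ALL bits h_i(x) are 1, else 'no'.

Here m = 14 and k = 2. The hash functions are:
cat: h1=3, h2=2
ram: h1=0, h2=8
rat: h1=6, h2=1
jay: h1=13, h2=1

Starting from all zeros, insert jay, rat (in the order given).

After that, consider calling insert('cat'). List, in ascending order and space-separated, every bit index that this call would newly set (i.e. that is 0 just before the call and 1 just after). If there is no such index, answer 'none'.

Answer: 2 3

Derivation:
Start: bits=00000000000000
After insert 'jay': sets bits 1 13 -> bits=01000000000001
After insert 'rat': sets bits 1 6 -> bits=01000010000001
insert 'cat' would touch bits 2 3; currently bit2=0, bit3=0
Bits that are 0 among those (would change 0->1): 2 3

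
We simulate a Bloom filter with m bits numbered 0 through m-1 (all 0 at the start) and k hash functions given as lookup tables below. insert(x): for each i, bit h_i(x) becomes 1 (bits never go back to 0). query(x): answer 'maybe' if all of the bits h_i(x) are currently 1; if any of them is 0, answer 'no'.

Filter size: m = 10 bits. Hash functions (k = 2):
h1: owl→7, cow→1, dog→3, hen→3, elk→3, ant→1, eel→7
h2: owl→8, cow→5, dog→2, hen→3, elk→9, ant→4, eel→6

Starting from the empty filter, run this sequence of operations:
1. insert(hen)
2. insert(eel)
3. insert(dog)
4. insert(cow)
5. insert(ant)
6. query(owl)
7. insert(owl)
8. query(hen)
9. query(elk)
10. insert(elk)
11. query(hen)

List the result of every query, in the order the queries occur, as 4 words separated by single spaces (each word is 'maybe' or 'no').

Answer: no maybe no maybe

Derivation:
Start: bits=0000000000
Op 1: insert hen -> sets bits 3 -> bits=0001000000
Op 2: insert eel -> sets bits 6 7 -> bits=0001001100
Op 3: insert dog -> sets bits 2 3 -> bits=0011001100
Op 4: insert cow -> sets bits 1 5 -> bits=0111011100
Op 5: insert ant -> sets bits 1 4 -> bits=0111111100
Op 6: query owl -> checks bit7=1, bit8=0 (has a 0) -> no
Op 7: insert owl -> sets bits 7 8 -> bits=0111111110
Op 8: query hen -> checks bit3=1 (all 1) -> maybe
Op 9: query elk -> checks bit3=1, bit9=0 (has a 0) -> no
Op 10: insert elk -> sets bits 3 9 -> bits=0111111111
Op 11: query hen -> checks bit3=1 (all 1) -> maybe
Query results in order: no maybe no maybe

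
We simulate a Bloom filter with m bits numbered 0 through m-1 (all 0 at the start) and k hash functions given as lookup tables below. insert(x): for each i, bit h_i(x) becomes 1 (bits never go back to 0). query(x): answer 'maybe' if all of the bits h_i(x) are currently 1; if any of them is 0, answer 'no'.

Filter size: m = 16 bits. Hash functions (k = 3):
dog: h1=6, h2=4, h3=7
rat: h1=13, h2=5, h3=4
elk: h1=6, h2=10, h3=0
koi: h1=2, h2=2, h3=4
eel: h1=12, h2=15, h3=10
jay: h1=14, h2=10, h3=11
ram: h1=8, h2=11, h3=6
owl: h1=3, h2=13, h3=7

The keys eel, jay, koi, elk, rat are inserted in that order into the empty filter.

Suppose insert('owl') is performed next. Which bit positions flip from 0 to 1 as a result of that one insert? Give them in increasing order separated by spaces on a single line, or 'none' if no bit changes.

Answer: 3 7

Derivation:
Start: bits=0000000000000000
After insert 'eel': sets bits 10 12 15 -> bits=0000000000101001
After insert 'jay': sets bits 10 11 14 -> bits=0000000000111011
After insert 'koi': sets bits 2 4 -> bits=0010100000111011
After insert 'elk': sets bits 0 6 10 -> bits=1010101000111011
After insert 'rat': sets bits 4 5 13 -> bits=1010111000111111
insert 'owl' would touch bits 3 7 13; currently bit3=0, bit7=0, bit13=1
Bits that are 0 among those (would change 0->1): 3 7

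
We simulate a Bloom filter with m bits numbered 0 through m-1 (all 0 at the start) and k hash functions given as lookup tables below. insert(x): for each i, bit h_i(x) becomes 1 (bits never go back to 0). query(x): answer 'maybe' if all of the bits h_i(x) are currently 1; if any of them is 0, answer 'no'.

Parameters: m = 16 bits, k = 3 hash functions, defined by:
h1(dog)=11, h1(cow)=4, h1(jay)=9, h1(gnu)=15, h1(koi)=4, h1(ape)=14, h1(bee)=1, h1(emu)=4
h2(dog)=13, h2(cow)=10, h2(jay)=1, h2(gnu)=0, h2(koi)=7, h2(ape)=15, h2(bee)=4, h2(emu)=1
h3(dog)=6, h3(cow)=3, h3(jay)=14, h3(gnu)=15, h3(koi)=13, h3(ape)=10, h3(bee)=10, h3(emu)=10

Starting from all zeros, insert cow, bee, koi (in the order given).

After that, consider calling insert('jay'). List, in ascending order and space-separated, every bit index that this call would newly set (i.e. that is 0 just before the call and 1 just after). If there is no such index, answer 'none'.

Start: bits=0000000000000000
After insert 'cow': sets bits 3 4 10 -> bits=0001100000100000
After insert 'bee': sets bits 1 4 10 -> bits=0101100000100000
After insert 'koi': sets bits 4 7 13 -> bits=0101100100100100
insert 'jay' would touch bits 1 9 14; currently bit1=1, bit9=0, bit14=0
Bits that are 0 among those (would change 0->1): 9 14

Answer: 9 14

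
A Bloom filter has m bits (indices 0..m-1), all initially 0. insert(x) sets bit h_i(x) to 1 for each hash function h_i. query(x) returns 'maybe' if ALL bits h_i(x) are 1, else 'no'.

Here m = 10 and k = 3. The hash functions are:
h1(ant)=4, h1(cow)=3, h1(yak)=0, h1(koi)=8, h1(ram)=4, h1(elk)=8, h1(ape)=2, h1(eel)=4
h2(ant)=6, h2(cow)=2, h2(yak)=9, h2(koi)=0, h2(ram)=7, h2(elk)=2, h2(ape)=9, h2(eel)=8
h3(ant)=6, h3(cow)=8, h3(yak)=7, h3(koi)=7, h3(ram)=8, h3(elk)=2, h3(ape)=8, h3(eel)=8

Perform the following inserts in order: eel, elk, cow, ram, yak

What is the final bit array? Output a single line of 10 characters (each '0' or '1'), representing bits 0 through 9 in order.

Start: bits=0000000000
After insert 'eel': sets bits 4 8 -> bits=0000100010
After insert 'elk': sets bits 2 8 -> bits=0010100010
After insert 'cow': sets bits 2 3 8 -> bits=0011100010
After insert 'ram': sets bits 4 7 8 -> bits=0011100110
After insert 'yak': sets bits 0 7 9 -> bits=1011100111

Answer: 1011100111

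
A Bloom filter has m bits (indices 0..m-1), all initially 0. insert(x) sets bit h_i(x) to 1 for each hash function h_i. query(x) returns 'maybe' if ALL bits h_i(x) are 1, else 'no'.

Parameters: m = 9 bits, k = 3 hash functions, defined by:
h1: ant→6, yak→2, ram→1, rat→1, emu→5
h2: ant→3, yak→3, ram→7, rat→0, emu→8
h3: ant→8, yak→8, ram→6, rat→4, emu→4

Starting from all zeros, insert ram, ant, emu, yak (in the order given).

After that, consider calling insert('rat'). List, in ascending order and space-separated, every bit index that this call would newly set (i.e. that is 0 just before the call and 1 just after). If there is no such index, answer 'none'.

Answer: 0

Derivation:
Start: bits=000000000
After insert 'ram': sets bits 1 6 7 -> bits=010000110
After insert 'ant': sets bits 3 6 8 -> bits=010100111
After insert 'emu': sets bits 4 5 8 -> bits=010111111
After insert 'yak': sets bits 2 3 8 -> bits=011111111
insert 'rat' would touch bits 0 1 4; currently bit0=0, bit1=1, bit4=1
Bits that are 0 among those (would change 0->1): 0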